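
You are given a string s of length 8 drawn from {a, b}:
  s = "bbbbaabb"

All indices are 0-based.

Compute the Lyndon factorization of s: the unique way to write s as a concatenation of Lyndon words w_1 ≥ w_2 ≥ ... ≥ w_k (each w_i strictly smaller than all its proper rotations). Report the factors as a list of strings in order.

emit factor 1: 'b' (i=0, period=1)
emit factor 2: 'b' (i=1, period=1)
emit factor 3: 'b' (i=2, period=1)
emit factor 4: 'b' (i=3, period=1)
emit factor 5: 'aabb' (i=4, period=4)

["b", "b", "b", "b", "aabb"]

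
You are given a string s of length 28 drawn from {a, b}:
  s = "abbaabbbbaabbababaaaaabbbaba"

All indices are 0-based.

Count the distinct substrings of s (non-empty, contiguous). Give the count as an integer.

323

rank | idx | suffix
   0 |  27 | a
   1 |  17 | aaaaabbbaba
   2 |  18 | aaaabbbaba
   3 |  19 | aaabbbaba
   4 |   9 | aabbababaaaaabbbaba
   5 |  20 | aabbbaba
   6 |   3 | aabbbbaabbababaaaaabbbaba
   7 |  25 | aba
   8 |  15 | abaaaaabbbaba
   9 |  13 | ababaaaaabbbaba
  10 |   0 | abbaabbbbaabbababaaaaabbbaba
  11 |  10 | abbababaaaaabbbaba
  12 |  21 | abbbaba
  13 |   4 | abbbbaabbababaaaaabbbaba
  14 |  26 | ba
  15 |  16 | baaaaabbbaba
  16 |   8 | baabbababaaaaabbbaba
  17 |   2 | baabbbbaabbababaaaaabbbaba
  18 |  24 | baba
  19 |  14 | babaaaaabbbaba
  20 |  12 | bababaaaaabbbaba
  21 |   7 | bbaabbababaaaaabbbaba
  22 |   1 | bbaabbbbaabbababaaaaabbbaba
  23 |  23 | bbaba
  24 |  11 | bbababaaaaabbbaba
  25 |   6 | bbbaabbababaaaaabbbaba
  26 |  22 | bbbaba
  27 |   5 | bbbbaabbababaaaaabbbaba

SA = [27, 17, 18, 19, 9, 20, 3, 25, 15, 13, 0, 10, 21, 4, 26, 16, 8, 2, 24, 14, 12, 7, 1, 23, 11, 6, 22, 5]
[i] adj suffixes → lcp
  [1] 27/17 → 1 ('a')
  [2] 17/18 → 4 ('aaaa')
  [3] 18/19 → 3 ('aaa')
  [4] 19/9 → 2 ('aa')
  [5] 9/20 → 4 ('aabb')
  [6] 20/3 → 5 ('aabbb')
  [7] 3/25 → 1 ('a')
  [8] 25/15 → 3 ('aba')
  [9] 15/13 → 3 ('aba')
  [10] 13/0 → 2 ('ab')
  [11] 0/10 → 4 ('abba')
  [12] 10/21 → 3 ('abb')
  [13] 21/4 → 4 ('abbb')
  [14] 4/26 → 0 ('')
  [15] 26/16 → 2 ('ba')
  [16] 16/8 → 3 ('baa')
  [17] 8/2 → 5 ('baabb')
  [18] 2/24 → 2 ('ba')
  [19] 24/14 → 4 ('baba')
  [20] 14/12 → 4 ('baba')
  [21] 12/7 → 1 ('b')
  [22] 7/1 → 6 ('bbaabb')
  [23] 1/23 → 3 ('bba')
  [24] 23/11 → 5 ('bbaba')
  [25] 11/6 → 2 ('bb')
  [26] 6/22 → 4 ('bbba')
  [27] 22/5 → 3 ('bbb')

n(n+1)/2 = 28·29/2 = 406
Σ LCP = 0 + 1 + 4 + 3 + 2 + 4 + 5 + 1 + 3 + 3 + 2 + 4 + 3 + 4 + 0 + 2 + 3 + 5 + 2 + 4 + 4 + 1 + 6 + 3 + 5 + 2 + 4 + 3 = 83
distinct = 406 − 83 = 323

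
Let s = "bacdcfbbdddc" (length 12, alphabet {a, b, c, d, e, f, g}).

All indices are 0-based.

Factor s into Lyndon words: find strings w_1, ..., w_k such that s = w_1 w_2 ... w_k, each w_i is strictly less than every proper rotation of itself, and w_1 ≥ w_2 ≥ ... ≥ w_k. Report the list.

emit factor 1: 'b' (i=0, period=1)
emit factor 2: 'acdcfbbdddc' (i=1, period=11)

["b", "acdcfbbdddc"]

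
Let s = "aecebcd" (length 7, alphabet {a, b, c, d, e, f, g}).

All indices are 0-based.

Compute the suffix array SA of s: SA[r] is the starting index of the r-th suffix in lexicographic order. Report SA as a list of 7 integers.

sorted suffixes:
  #0 SA[0]=0  'aecebcd'
  #1 SA[1]=4  'bcd'
  #2 SA[2]=5  'cd'
  #3 SA[3]=2  'cebcd'
  #4 SA[4]=6  'd'
  #5 SA[5]=3  'ebcd'
  #6 SA[6]=1  'ecebcd'

[0, 4, 5, 2, 6, 3, 1]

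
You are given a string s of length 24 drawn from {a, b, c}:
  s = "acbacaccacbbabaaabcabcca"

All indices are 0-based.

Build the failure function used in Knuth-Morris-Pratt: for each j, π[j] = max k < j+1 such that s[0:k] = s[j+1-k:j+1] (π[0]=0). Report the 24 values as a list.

π[0] = 0
j=1 s[j]='c': π[1]=0 (border '')
j=2 s[j]='b': π[2]=0 (border '')
j=3 s[j]='a': π[3]=1 (border 'a')
j=4 s[j]='c': π[4]=2 (border 'ac')
j=5 s[j]='a': k: 2→0; π[5]=1 (border 'a')
j=6 s[j]='c': π[6]=2 (border 'ac')
j=7 s[j]='c': k: 2→0; π[7]=0 (border '')
j=8 s[j]='a': π[8]=1 (border 'a')
j=9 s[j]='c': π[9]=2 (border 'ac')
j=10 s[j]='b': π[10]=3 (border 'acb')
j=11 s[j]='b': k: 3→0; π[11]=0 (border '')
j=12 s[j]='a': π[12]=1 (border 'a')
j=13 s[j]='b': k: 1→0; π[13]=0 (border '')
j=14 s[j]='a': π[14]=1 (border 'a')
j=15 s[j]='a': k: 1→0; π[15]=1 (border 'a')
j=16 s[j]='a': k: 1→0; π[16]=1 (border 'a')
j=17 s[j]='b': k: 1→0; π[17]=0 (border '')
j=18 s[j]='c': π[18]=0 (border '')
j=19 s[j]='a': π[19]=1 (border 'a')
j=20 s[j]='b': k: 1→0; π[20]=0 (border '')
j=21 s[j]='c': π[21]=0 (border '')
j=22 s[j]='c': π[22]=0 (border '')
j=23 s[j]='a': π[23]=1 (border 'a')

[0, 0, 0, 1, 2, 1, 2, 0, 1, 2, 3, 0, 1, 0, 1, 1, 1, 0, 0, 1, 0, 0, 0, 1]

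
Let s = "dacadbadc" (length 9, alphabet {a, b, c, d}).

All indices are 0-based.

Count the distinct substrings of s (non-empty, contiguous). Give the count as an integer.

39

sorted suffixes:
  #0 SA[0]=1  'acadbadc'
  #1 SA[1]=3  'adbadc'
  #2 SA[2]=6  'adc'
  #3 SA[3]=5  'badc'
  #4 SA[4]=8  'c'
  #5 SA[5]=2  'cadbadc'
  #6 SA[6]=0  'dacadbadc'
  #7 SA[7]=4  'dbadc'
  #8 SA[8]=7  'dc'

SA = [1, 3, 6, 5, 8, 2, 0, 4, 7]
rank  pair      lcp
   1  s[1:],s[3:]  1  'a'
   2  s[3:],s[6:]  2  'ad'
   3  s[6:],s[5:]  0  ''
   4  s[5:],s[8:]  0  ''
   5  s[8:],s[2:]  1  'c'
   6  s[2:],s[0:]  0  ''
   7  s[0:],s[4:]  1  'd'
   8  s[4:],s[7:]  1  'd'

n(n+1)/2 = 9·10/2 = 45
Σ LCP = 0 + 1 + 2 + 0 + 0 + 1 + 0 + 1 + 1 = 6
distinct = 45 − 6 = 39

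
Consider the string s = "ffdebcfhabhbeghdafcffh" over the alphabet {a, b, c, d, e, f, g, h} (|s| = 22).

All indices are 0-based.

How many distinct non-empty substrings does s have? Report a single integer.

rank→(start, suffix):
  0 → (8, 'abhbeghdafcffh')
  1 → (16, 'afcffh')
  2 → (4, 'bcfhabhbeghdafcffh')
  3 → (11, 'beghdafcffh')
  4 → (9, 'bhbeghdafcffh')
  5 → (18, 'cffh')
  6 → (5, 'cfhabhbeghdafcffh')
  7 → (15, 'dafcffh')
  8 → (2, 'debcfhabhbeghdafcffh')
  9 → (3, 'ebcfhabhbeghdafcffh')
  10 → (12, 'eghdafcffh')
  11 → (17, 'fcffh')
  12 → (1, 'fdebcfhabhbeghdafcffh')
  13 → (0, 'ffdebcfhabhbeghdafcffh')
  14 → (19, 'ffh')
  15 → (20, 'fh')
  16 → (6, 'fhabhbeghdafcffh')
  17 → (13, 'ghdafcffh')
  18 → (21, 'h')
  19 → (7, 'habhbeghdafcffh')
  20 → (10, 'hbeghdafcffh')
  21 → (14, 'hdafcffh')

SA = [8, 16, 4, 11, 9, 18, 5, 15, 2, 3, 12, 17, 1, 0, 19, 20, 6, 13, 21, 7, 10, 14]
[i] adj suffixes → lcp
  [1] 8/16 → 1 ('a')
  [2] 16/4 → 0 ('')
  [3] 4/11 → 1 ('b')
  [4] 11/9 → 1 ('b')
  [5] 9/18 → 0 ('')
  [6] 18/5 → 2 ('cf')
  [7] 5/15 → 0 ('')
  [8] 15/2 → 1 ('d')
  [9] 2/3 → 0 ('')
  [10] 3/12 → 1 ('e')
  [11] 12/17 → 0 ('')
  [12] 17/1 → 1 ('f')
  [13] 1/0 → 1 ('f')
  [14] 0/19 → 2 ('ff')
  [15] 19/20 → 1 ('f')
  [16] 20/6 → 2 ('fh')
  [17] 6/13 → 0 ('')
  [18] 13/21 → 0 ('')
  [19] 21/7 → 1 ('h')
  [20] 7/10 → 1 ('h')
  [21] 10/14 → 1 ('h')

n(n+1)/2 = 22·23/2 = 253
Σ LCP = 0 + 1 + 0 + 1 + 1 + 0 + 2 + 0 + 1 + 0 + 1 + 0 + 1 + 1 + 2 + 1 + 2 + 0 + 0 + 1 + 1 + 1 = 17
distinct = 253 − 17 = 236

236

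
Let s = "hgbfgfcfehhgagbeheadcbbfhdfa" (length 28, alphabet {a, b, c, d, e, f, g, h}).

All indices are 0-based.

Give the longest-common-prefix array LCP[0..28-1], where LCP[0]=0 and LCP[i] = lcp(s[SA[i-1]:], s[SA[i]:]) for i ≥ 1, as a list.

[0, 1, 1, 0, 1, 1, 2, 0, 1, 0, 1, 0, 1, 2, 0, 1, 1, 1, 1, 0, 1, 2, 1, 0, 1, 1, 2, 1]

rank→(start, suffix):
  0 → (27, 'a')
  1 → (18, 'adcbbfhdfa')
  2 → (12, 'agbeheadcbbfhdfa')
  3 → (21, 'bbfhdfa')
  4 → (14, 'beheadcbbfhdfa')
  5 → (2, 'bfgfcfehhgagbeheadcbbfhdfa')
  6 → (22, 'bfhdfa')
  7 → (20, 'cbbfhdfa')
  8 → (6, 'cfehhgagbeheadcbbfhdfa')
  9 → (19, 'dcbbfhdfa')
  10 → (25, 'dfa')
  11 → (17, 'eadcbbfhdfa')
  12 → (15, 'eheadcbbfhdfa')
  13 → (8, 'ehhgagbeheadcbbfhdfa')
  14 → (26, 'fa')
  15 → (5, 'fcfehhgagbeheadcbbfhdfa')
  16 → (7, 'fehhgagbeheadcbbfhdfa')
  17 → (3, 'fgfcfehhgagbeheadcbbfhdfa')
  18 → (23, 'fhdfa')
  19 → (11, 'gagbeheadcbbfhdfa')
  20 → (13, 'gbeheadcbbfhdfa')
  21 → (1, 'gbfgfcfehhgagbeheadcbbfhdfa')
  22 → (4, 'gfcfehhgagbeheadcbbfhdfa')
  23 → (24, 'hdfa')
  24 → (16, 'headcbbfhdfa')
  25 → (10, 'hgagbeheadcbbfhdfa')
  26 → (0, 'hgbfgfcfehhgagbeheadcbbfhdfa')
  27 → (9, 'hhgagbeheadcbbfhdfa')

SA = [27, 18, 12, 21, 14, 2, 22, 20, 6, 19, 25, 17, 15, 8, 26, 5, 7, 3, 23, 11, 13, 1, 4, 24, 16, 10, 0, 9]
i: (SA[i-1],SA[i]) lcp shared
  1: (27,18) 1 'a'
  2: (18,12) 1 'a'
  3: (12,21) 0 ''
  4: (21,14) 1 'b'
  5: (14,2) 1 'b'
  6: (2,22) 2 'bf'
  7: (22,20) 0 ''
  8: (20,6) 1 'c'
  9: (6,19) 0 ''
  10: (19,25) 1 'd'
  11: (25,17) 0 ''
  12: (17,15) 1 'e'
  13: (15,8) 2 'eh'
  14: (8,26) 0 ''
  15: (26,5) 1 'f'
  16: (5,7) 1 'f'
  17: (7,3) 1 'f'
  18: (3,23) 1 'f'
  19: (23,11) 0 ''
  20: (11,13) 1 'g'
  21: (13,1) 2 'gb'
  22: (1,4) 1 'g'
  23: (4,24) 0 ''
  24: (24,16) 1 'h'
  25: (16,10) 1 'h'
  26: (10,0) 2 'hg'
  27: (0,9) 1 'h'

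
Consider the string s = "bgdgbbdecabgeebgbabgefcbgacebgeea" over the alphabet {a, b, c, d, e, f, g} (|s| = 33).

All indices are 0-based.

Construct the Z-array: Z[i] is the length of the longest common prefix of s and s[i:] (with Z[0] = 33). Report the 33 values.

Z[0]=33
i=1: i≥r, start 0; Z[1]=0
i=2: i≥r, start 0; Z[2]=0
i=3: i≥r, start 0; Z[3]=0
i=4: i≥r, start 0; Z[4]=1 grow→box=[4,5)
i=5: i≥r, start 0; Z[5]=1 grow→box=[5,6)
i=6: i≥r, start 0; Z[6]=0
i=7: i≥r, start 0; Z[7]=0
i=8: i≥r, start 0; Z[8]=0
i=9: i≥r, start 0; Z[9]=0
i=10: i≥r, start 0; Z[10]=2 grow→box=[10,12)
i=11: min(r-i=1, Z[1]=0)=0; Z[11]=0
i=12: i≥r, start 0; Z[12]=0
i=13: i≥r, start 0; Z[13]=0
i=14: i≥r, start 0; Z[14]=2 grow→box=[14,16)
i=15: min(r-i=1, Z[1]=0)=0; Z[15]=0
i=16: i≥r, start 0; Z[16]=1 grow→box=[16,17)
i=17: i≥r, start 0; Z[17]=0
i=18: i≥r, start 0; Z[18]=2 grow→box=[18,20)
i=19: min(r-i=1, Z[1]=0)=0; Z[19]=0
i=20: i≥r, start 0; Z[20]=0
i=21: i≥r, start 0; Z[21]=0
i=22: i≥r, start 0; Z[22]=0
i=23: i≥r, start 0; Z[23]=2 grow→box=[23,25)
i=24: min(r-i=1, Z[1]=0)=0; Z[24]=0
i=25: i≥r, start 0; Z[25]=0
i=26: i≥r, start 0; Z[26]=0
i=27: i≥r, start 0; Z[27]=0
i=28: i≥r, start 0; Z[28]=2 grow→box=[28,30)
i=29: min(r-i=1, Z[1]=0)=0; Z[29]=0
i=30: i≥r, start 0; Z[30]=0
i=31: i≥r, start 0; Z[31]=0
i=32: i≥r, start 0; Z[32]=0

[33, 0, 0, 0, 1, 1, 0, 0, 0, 0, 2, 0, 0, 0, 2, 0, 1, 0, 2, 0, 0, 0, 0, 2, 0, 0, 0, 0, 2, 0, 0, 0, 0]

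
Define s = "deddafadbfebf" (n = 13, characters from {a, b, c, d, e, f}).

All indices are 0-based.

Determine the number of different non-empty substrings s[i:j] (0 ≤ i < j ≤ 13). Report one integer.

82

rank | idx | suffix
   0 |   6 | adbfebf
   1 |   4 | afadbfebf
   2 |  11 | bf
   3 |   8 | bfebf
   4 |   3 | dafadbfebf
   5 |   7 | dbfebf
   6 |   2 | ddafadbfebf
   7 |   0 | deddafadbfebf
   8 |  10 | ebf
   9 |   1 | eddafadbfebf
  10 |  12 | f
  11 |   5 | fadbfebf
  12 |   9 | febf

SA = [6, 4, 11, 8, 3, 7, 2, 0, 10, 1, 12, 5, 9]
rank  pair      lcp
   1  s[6:],s[4:]  1  'a'
   2  s[4:],s[11:]  0  ''
   3  s[11:],s[8:]  2  'bf'
   4  s[8:],s[3:]  0  ''
   5  s[3:],s[7:]  1  'd'
   6  s[7:],s[2:]  1  'd'
   7  s[2:],s[0:]  1  'd'
   8  s[0:],s[10:]  0  ''
   9  s[10:],s[1:]  1  'e'
  10  s[1:],s[12:]  0  ''
  11  s[12:],s[5:]  1  'f'
  12  s[5:],s[9:]  1  'f'

n(n+1)/2 = 13·14/2 = 91
Σ LCP = 0 + 1 + 0 + 2 + 0 + 1 + 1 + 1 + 0 + 1 + 0 + 1 + 1 = 9
distinct = 91 − 9 = 82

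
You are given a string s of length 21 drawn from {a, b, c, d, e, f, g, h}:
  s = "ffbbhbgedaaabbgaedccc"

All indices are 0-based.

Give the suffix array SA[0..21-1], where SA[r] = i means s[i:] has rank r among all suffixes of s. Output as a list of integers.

rank→(start, suffix):
  0 → (9, 'aaabbgaedccc')
  1 → (10, 'aabbgaedccc')
  2 → (11, 'abbgaedccc')
  3 → (15, 'aedccc')
  4 → (12, 'bbgaedccc')
  5 → (2, 'bbhbgedaaabbgaedccc')
  6 → (13, 'bgaedccc')
  7 → (5, 'bgedaaabbgaedccc')
  8 → (3, 'bhbgedaaabbgaedccc')
  9 → (20, 'c')
  10 → (19, 'cc')
  11 → (18, 'ccc')
  12 → (8, 'daaabbgaedccc')
  13 → (17, 'dccc')
  14 → (7, 'edaaabbgaedccc')
  15 → (16, 'edccc')
  16 → (1, 'fbbhbgedaaabbgaedccc')
  17 → (0, 'ffbbhbgedaaabbgaedccc')
  18 → (14, 'gaedccc')
  19 → (6, 'gedaaabbgaedccc')
  20 → (4, 'hbgedaaabbgaedccc')

[9, 10, 11, 15, 12, 2, 13, 5, 3, 20, 19, 18, 8, 17, 7, 16, 1, 0, 14, 6, 4]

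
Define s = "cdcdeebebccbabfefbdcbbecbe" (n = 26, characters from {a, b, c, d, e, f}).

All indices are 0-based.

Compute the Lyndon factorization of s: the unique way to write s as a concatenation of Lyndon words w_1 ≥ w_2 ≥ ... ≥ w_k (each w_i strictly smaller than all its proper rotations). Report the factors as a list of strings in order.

["cdcdee", "be", "bcc", "b", "abfefbdcbbecbe"]

emit factor 1: 'cdcdee' (i=0, period=6)
emit factor 2: 'be' (i=6, period=2)
emit factor 3: 'bcc' (i=8, period=3)
emit factor 4: 'b' (i=11, period=1)
emit factor 5: 'abfefbdcbbecbe' (i=12, period=14)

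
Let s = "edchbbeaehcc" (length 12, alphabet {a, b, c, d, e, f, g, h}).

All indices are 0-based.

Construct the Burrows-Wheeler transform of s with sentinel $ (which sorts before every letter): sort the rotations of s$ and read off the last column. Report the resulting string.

cehbchdeb$ace

rank  rotation       last
    0  $edchbbeaehcc  c
    1  aehcc$edchbbe  e
    2  bbeaehcc$edch  h
    3  beaehcc$edchb  b
    4  c$edchbbeaehc  c
    5  cc$edchbbeaeh  h
    6  chbbeaehcc$ed  d
    7  dchbbeaehcc$e  e
    8  eaehcc$edchbb  b
    9  edchbbeaehcc$  $
   10  ehcc$edchbbea  a
   11  hbbeaehcc$edc  c
   12  hcc$edchbbeae  e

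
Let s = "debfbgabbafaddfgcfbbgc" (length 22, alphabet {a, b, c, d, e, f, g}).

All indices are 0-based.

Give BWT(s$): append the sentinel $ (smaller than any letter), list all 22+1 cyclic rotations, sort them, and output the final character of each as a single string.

rank  rotation                 last
    0  $debfbgabbafaddfgcfbbgc  c
    1  abbafaddfgcfbbgc$debfbg  g
    2  addfgcfbbgc$debfbgabbaf  f
    3  afaddfgcfbbgc$debfbgabb  b
    4  bafaddfgcfbbgc$debfbgab  b
    5  bbafaddfgcfbbgc$debfbga  a
    6  bbgc$debfbgabbafaddfgcf  f
    7  bfbgabbafaddfgcfbbgc$de  e
    8  bgabbafaddfgcfbbgc$debf  f
    9  bgc$debfbgabbafaddfgcfb  b
   10  c$debfbgabbafaddfgcfbbg  g
   11  cfbbgc$debfbgabbafaddfg  g
   12  ddfgcfbbgc$debfbgabbafa  a
   13  debfbgabbafaddfgcfbbgc$  $
   14  dfgcfbbgc$debfbgabbafad  d
   15  ebfbgabbafaddfgcfbbgc$d  d
   16  faddfgcfbbgc$debfbgabba  a
   17  fbbgc$debfbgabbafaddfgc  c
   18  fbgabbafaddfgcfbbgc$deb  b
   19  fgcfbbgc$debfbgabbafadd  d
   20  gabbafaddfgcfbbgc$debfb  b
   21  gc$debfbgabbafaddfgcfbb  b
   22  gcfbbgc$debfbgabbafaddf  f

cgfbbafefbgga$ddacbdbbf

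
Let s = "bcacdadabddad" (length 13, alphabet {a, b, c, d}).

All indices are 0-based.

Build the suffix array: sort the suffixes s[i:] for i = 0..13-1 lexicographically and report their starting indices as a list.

sorted suffixes:
  #0 SA[0]=7  'abddad'
  #1 SA[1]=2  'acdadabddad'
  #2 SA[2]=11  'ad'
  #3 SA[3]=5  'adabddad'
  #4 SA[4]=0  'bcacdadabddad'
  #5 SA[5]=8  'bddad'
  #6 SA[6]=1  'cacdadabddad'
  #7 SA[7]=3  'cdadabddad'
  #8 SA[8]=12  'd'
  #9 SA[9]=6  'dabddad'
  #10 SA[10]=10  'dad'
  #11 SA[11]=4  'dadabddad'
  #12 SA[12]=9  'ddad'

[7, 2, 11, 5, 0, 8, 1, 3, 12, 6, 10, 4, 9]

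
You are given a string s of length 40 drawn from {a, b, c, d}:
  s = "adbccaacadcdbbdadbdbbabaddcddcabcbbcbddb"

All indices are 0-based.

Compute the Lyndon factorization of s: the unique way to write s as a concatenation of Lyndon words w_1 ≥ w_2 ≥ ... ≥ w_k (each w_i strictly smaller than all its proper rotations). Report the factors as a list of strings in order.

emit factor 1: 'adbcc' (i=0, period=5)
emit factor 2: 'aacadcdbbdadbdbbabaddcddcabcbbcbddb' (i=5, period=35)

["adbcc", "aacadcdbbdadbdbbabaddcddcabcbbcbddb"]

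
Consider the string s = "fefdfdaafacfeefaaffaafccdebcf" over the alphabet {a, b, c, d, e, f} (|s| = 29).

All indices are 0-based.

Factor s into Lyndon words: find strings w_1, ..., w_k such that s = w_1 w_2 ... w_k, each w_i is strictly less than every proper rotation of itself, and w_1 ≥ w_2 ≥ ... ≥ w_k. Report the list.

emit factor 1: 'f' (i=0, period=1)
emit factor 2: 'ef' (i=1, period=2)
emit factor 3: 'df' (i=3, period=2)
emit factor 4: 'd' (i=5, period=1)
emit factor 5: 'aafacfeefaaffaafccdebcf' (i=6, period=23)

["f", "ef", "df", "d", "aafacfeefaaffaafccdebcf"]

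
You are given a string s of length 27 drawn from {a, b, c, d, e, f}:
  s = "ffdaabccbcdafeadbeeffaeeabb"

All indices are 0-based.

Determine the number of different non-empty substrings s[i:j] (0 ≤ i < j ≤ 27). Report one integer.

rank→(start, suffix):
  0 → (3, 'aabccbcdafeadbeeffaeeabb')
  1 → (24, 'abb')
  2 → (4, 'abccbcdafeadbeeffaeeabb')
  3 → (14, 'adbeeffaeeabb')
  4 → (21, 'aeeabb')
  5 → (11, 'afeadbeeffaeeabb')
  6 → (26, 'b')
  7 → (25, 'bb')
  8 → (5, 'bccbcdafeadbeeffaeeabb')
  9 → (8, 'bcdafeadbeeffaeeabb')
  10 → (16, 'beeffaeeabb')
  11 → (7, 'cbcdafeadbeeffaeeabb')
  12 → (6, 'ccbcdafeadbeeffaeeabb')
  13 → (9, 'cdafeadbeeffaeeabb')
  14 → (2, 'daabccbcdafeadbeeffaeeabb')
  15 → (10, 'dafeadbeeffaeeabb')
  16 → (15, 'dbeeffaeeabb')
  17 → (23, 'eabb')
  18 → (13, 'eadbeeffaeeabb')
  19 → (22, 'eeabb')
  20 → (17, 'eeffaeeabb')
  21 → (18, 'effaeeabb')
  22 → (20, 'faeeabb')
  23 → (1, 'fdaabccbcdafeadbeeffaeeabb')
  24 → (12, 'feadbeeffaeeabb')
  25 → (19, 'ffaeeabb')
  26 → (0, 'ffdaabccbcdafeadbeeffaeeabb')

SA = [3, 24, 4, 14, 21, 11, 26, 25, 5, 8, 16, 7, 6, 9, 2, 10, 15, 23, 13, 22, 17, 18, 20, 1, 12, 19, 0]
i: (SA[i-1],SA[i]) lcp shared
  1: (3,24) 1 'a'
  2: (24,4) 2 'ab'
  3: (4,14) 1 'a'
  4: (14,21) 1 'a'
  5: (21,11) 1 'a'
  6: (11,26) 0 ''
  7: (26,25) 1 'b'
  8: (25,5) 1 'b'
  9: (5,8) 2 'bc'
  10: (8,16) 1 'b'
  11: (16,7) 0 ''
  12: (7,6) 1 'c'
  13: (6,9) 1 'c'
  14: (9,2) 0 ''
  15: (2,10) 2 'da'
  16: (10,15) 1 'd'
  17: (15,23) 0 ''
  18: (23,13) 2 'ea'
  19: (13,22) 1 'e'
  20: (22,17) 2 'ee'
  21: (17,18) 1 'e'
  22: (18,20) 0 ''
  23: (20,1) 1 'f'
  24: (1,12) 1 'f'
  25: (12,19) 1 'f'
  26: (19,0) 2 'ff'

n(n+1)/2 = 27·28/2 = 378
Σ LCP = 0 + 1 + 2 + 1 + 1 + 1 + 0 + 1 + 1 + 2 + 1 + 0 + 1 + 1 + 0 + 2 + 1 + 0 + 2 + 1 + 2 + 1 + 0 + 1 + 1 + 1 + 2 = 27
distinct = 378 − 27 = 351

351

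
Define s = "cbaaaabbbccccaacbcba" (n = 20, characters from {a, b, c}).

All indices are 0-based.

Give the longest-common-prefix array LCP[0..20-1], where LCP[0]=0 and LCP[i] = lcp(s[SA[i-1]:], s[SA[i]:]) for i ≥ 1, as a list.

sorted suffixes:
  #0 SA[0]=19  'a'
  #1 SA[1]=2  'aaaabbbccccaacbcba'
  #2 SA[2]=3  'aaabbbccccaacbcba'
  #3 SA[3]=4  'aabbbccccaacbcba'
  #4 SA[4]=13  'aacbcba'
  #5 SA[5]=5  'abbbccccaacbcba'
  #6 SA[6]=14  'acbcba'
  #7 SA[7]=18  'ba'
  #8 SA[8]=1  'baaaabbbccccaacbcba'
  #9 SA[9]=6  'bbbccccaacbcba'
  #10 SA[10]=7  'bbccccaacbcba'
  #11 SA[11]=16  'bcba'
  #12 SA[12]=8  'bccccaacbcba'
  #13 SA[13]=12  'caacbcba'
  #14 SA[14]=17  'cba'
  #15 SA[15]=0  'cbaaaabbbccccaacbcba'
  #16 SA[16]=15  'cbcba'
  #17 SA[17]=11  'ccaacbcba'
  #18 SA[18]=10  'cccaacbcba'
  #19 SA[19]=9  'ccccaacbcba'

SA = [19, 2, 3, 4, 13, 5, 14, 18, 1, 6, 7, 16, 8, 12, 17, 0, 15, 11, 10, 9]
i: (SA[i-1],SA[i]) lcp shared
  1: (19,2) 1 'a'
  2: (2,3) 3 'aaa'
  3: (3,4) 2 'aa'
  4: (4,13) 2 'aa'
  5: (13,5) 1 'a'
  6: (5,14) 1 'a'
  7: (14,18) 0 ''
  8: (18,1) 2 'ba'
  9: (1,6) 1 'b'
  10: (6,7) 2 'bb'
  11: (7,16) 1 'b'
  12: (16,8) 2 'bc'
  13: (8,12) 0 ''
  14: (12,17) 1 'c'
  15: (17,0) 3 'cba'
  16: (0,15) 2 'cb'
  17: (15,11) 1 'c'
  18: (11,10) 2 'cc'
  19: (10,9) 3 'ccc'

[0, 1, 3, 2, 2, 1, 1, 0, 2, 1, 2, 1, 2, 0, 1, 3, 2, 1, 2, 3]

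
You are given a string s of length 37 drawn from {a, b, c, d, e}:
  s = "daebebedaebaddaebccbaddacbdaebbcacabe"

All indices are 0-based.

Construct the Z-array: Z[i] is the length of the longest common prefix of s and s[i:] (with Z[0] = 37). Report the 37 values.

Z[0]=37
i=1: i≥r, start 0; Z[1]=0
i=2: i≥r, start 0; Z[2]=0
i=3: i≥r, start 0; Z[3]=0
i=4: i≥r, start 0; Z[4]=0
i=5: i≥r, start 0; Z[5]=0
i=6: i≥r, start 0; Z[6]=0
i=7: i≥r, start 0; Z[7]=4 grow→box=[7,11)
i=8: min(r-i=3, Z[1]=0)=0; Z[8]=0
i=9: min(r-i=2, Z[2]=0)=0; Z[9]=0
i=10: min(r-i=1, Z[3]=0)=0; Z[10]=0
i=11: i≥r, start 0; Z[11]=0
i=12: i≥r, start 0; Z[12]=1 grow→box=[12,13)
i=13: i≥r, start 0; Z[13]=4 grow→box=[13,17)
i=14: min(r-i=3, Z[1]=0)=0; Z[14]=0
i=15: min(r-i=2, Z[2]=0)=0; Z[15]=0
i=16: min(r-i=1, Z[3]=0)=0; Z[16]=0
i=17: i≥r, start 0; Z[17]=0
i=18: i≥r, start 0; Z[18]=0
i=19: i≥r, start 0; Z[19]=0
i=20: i≥r, start 0; Z[20]=0
i=21: i≥r, start 0; Z[21]=1 grow→box=[21,22)
i=22: i≥r, start 0; Z[22]=2 grow→box=[22,24)
i=23: min(r-i=1, Z[1]=0)=0; Z[23]=0
i=24: i≥r, start 0; Z[24]=0
i=25: i≥r, start 0; Z[25]=0
i=26: i≥r, start 0; Z[26]=4 grow→box=[26,30)
i=27: min(r-i=3, Z[1]=0)=0; Z[27]=0
i=28: min(r-i=2, Z[2]=0)=0; Z[28]=0
i=29: min(r-i=1, Z[3]=0)=0; Z[29]=0
i=30: i≥r, start 0; Z[30]=0
i=31: i≥r, start 0; Z[31]=0
i=32: i≥r, start 0; Z[32]=0
i=33: i≥r, start 0; Z[33]=0
i=34: i≥r, start 0; Z[34]=0
i=35: i≥r, start 0; Z[35]=0
i=36: i≥r, start 0; Z[36]=0

[37, 0, 0, 0, 0, 0, 0, 4, 0, 0, 0, 0, 1, 4, 0, 0, 0, 0, 0, 0, 0, 1, 2, 0, 0, 0, 4, 0, 0, 0, 0, 0, 0, 0, 0, 0, 0]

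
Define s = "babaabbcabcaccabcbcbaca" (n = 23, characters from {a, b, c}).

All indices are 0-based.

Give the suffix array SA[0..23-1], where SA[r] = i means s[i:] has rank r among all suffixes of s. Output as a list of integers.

sorted suffixes:
  #0 SA[0]=22  'a'
  #1 SA[1]=3  'aabbcabcaccabcbcbaca'
  #2 SA[2]=1  'abaabbcabcaccabcbcbaca'
  #3 SA[3]=4  'abbcabcaccabcbcbaca'
  #4 SA[4]=8  'abcaccabcbcbaca'
  #5 SA[5]=14  'abcbcbaca'
  #6 SA[6]=20  'aca'
  #7 SA[7]=11  'accabcbcbaca'
  #8 SA[8]=2  'baabbcabcaccabcbcbaca'
  #9 SA[9]=0  'babaabbcabcaccabcbcbaca'
  #10 SA[10]=19  'baca'
  #11 SA[11]=5  'bbcabcaccabcbcbaca'
  #12 SA[12]=6  'bcabcaccabcbcbaca'
  #13 SA[13]=9  'bcaccabcbcbaca'
  #14 SA[14]=17  'bcbaca'
  #15 SA[15]=15  'bcbcbaca'
  #16 SA[16]=21  'ca'
  #17 SA[17]=7  'cabcaccabcbcbaca'
  #18 SA[18]=13  'cabcbcbaca'
  #19 SA[19]=10  'caccabcbcbaca'
  #20 SA[20]=18  'cbaca'
  #21 SA[21]=16  'cbcbaca'
  #22 SA[22]=12  'ccabcbcbaca'

[22, 3, 1, 4, 8, 14, 20, 11, 2, 0, 19, 5, 6, 9, 17, 15, 21, 7, 13, 10, 18, 16, 12]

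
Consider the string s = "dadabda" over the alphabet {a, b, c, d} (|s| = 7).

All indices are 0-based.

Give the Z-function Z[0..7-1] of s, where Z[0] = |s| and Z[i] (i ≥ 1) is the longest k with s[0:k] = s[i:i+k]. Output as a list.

Z[0]=7
i=1: outside box; Z[1]=0
i=2: outside box; Z[2]=2 grow→box=[2,4)
i=3: min(r-i=1, Z[1]=0)=0; Z[3]=0
i=4: outside box; Z[4]=0
i=5: outside box; Z[5]=2 grow→box=[5,7)
i=6: min(r-i=1, Z[1]=0)=0; Z[6]=0

[7, 0, 2, 0, 0, 2, 0]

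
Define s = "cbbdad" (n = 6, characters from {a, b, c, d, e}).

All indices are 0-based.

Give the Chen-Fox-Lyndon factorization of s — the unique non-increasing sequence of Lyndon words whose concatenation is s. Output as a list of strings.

emit factor 1: 'c' (i=0, period=1)
emit factor 2: 'bbd' (i=1, period=3)
emit factor 3: 'ad' (i=4, period=2)

["c", "bbd", "ad"]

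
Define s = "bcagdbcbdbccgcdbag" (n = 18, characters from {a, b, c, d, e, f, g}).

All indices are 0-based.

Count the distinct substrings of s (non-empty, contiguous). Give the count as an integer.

rank | idx | suffix
   0 |  16 | ag
   1 |   2 | agdbcbdbccgcdbag
   2 |  15 | bag
   3 |   0 | bcagdbcbdbccgcdbag
   4 |   5 | bcbdbccgcdbag
   5 |   9 | bccgcdbag
   6 |   7 | bdbccgcdbag
   7 |   1 | cagdbcbdbccgcdbag
   8 |   6 | cbdbccgcdbag
   9 |  10 | ccgcdbag
  10 |  13 | cdbag
  11 |  11 | cgcdbag
  12 |  14 | dbag
  13 |   4 | dbcbdbccgcdbag
  14 |   8 | dbccgcdbag
  15 |  17 | g
  16 |  12 | gcdbag
  17 |   3 | gdbcbdbccgcdbag

SA = [16, 2, 15, 0, 5, 9, 7, 1, 6, 10, 13, 11, 14, 4, 8, 17, 12, 3]
rank  pair      lcp
   1  s[16:],s[2:]  2  'ag'
   2  s[2:],s[15:]  0  ''
   3  s[15:],s[0:]  1  'b'
   4  s[0:],s[5:]  2  'bc'
   5  s[5:],s[9:]  2  'bc'
   6  s[9:],s[7:]  1  'b'
   7  s[7:],s[1:]  0  ''
   8  s[1:],s[6:]  1  'c'
   9  s[6:],s[10:]  1  'c'
  10  s[10:],s[13:]  1  'c'
  11  s[13:],s[11:]  1  'c'
  12  s[11:],s[14:]  0  ''
  13  s[14:],s[4:]  2  'db'
  14  s[4:],s[8:]  3  'dbc'
  15  s[8:],s[17:]  0  ''
  16  s[17:],s[12:]  1  'g'
  17  s[12:],s[3:]  1  'g'

n(n+1)/2 = 18·19/2 = 171
Σ LCP = 0 + 2 + 0 + 1 + 2 + 2 + 1 + 0 + 1 + 1 + 1 + 1 + 0 + 2 + 3 + 0 + 1 + 1 = 19
distinct = 171 − 19 = 152

152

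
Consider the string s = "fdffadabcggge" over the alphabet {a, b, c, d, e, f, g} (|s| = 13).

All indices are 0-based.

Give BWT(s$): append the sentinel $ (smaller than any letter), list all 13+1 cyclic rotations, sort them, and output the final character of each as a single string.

edfabafgf$dggc

rank  rotation        last
    0  $fdffadabcggge  e
    1  abcggge$fdffad  d
    2  adabcggge$fdff  f
    3  bcggge$fdffada  a
    4  cggge$fdffadab  b
    5  dabcggge$fdffa  a
    6  dffadabcggge$f  f
    7  e$fdffadabcggg  g
    8  fadabcggge$fdf  f
    9  fdffadabcggge$  $
   10  ffadabcggge$fd  d
   11  ge$fdffadabcgg  g
   12  gge$fdffadabcg  g
   13  ggge$fdffadabc  c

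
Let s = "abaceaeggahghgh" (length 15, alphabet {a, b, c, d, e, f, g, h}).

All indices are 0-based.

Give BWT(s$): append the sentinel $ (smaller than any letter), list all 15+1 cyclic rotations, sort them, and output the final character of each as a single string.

h$begaacagehhgga

rank  rotation          last
    0  $abaceaeggahghgh  h
    1  abaceaeggahghgh$  $
    2  aceaeggahghgh$ab  b
    3  aeggahghgh$abace  e
    4  ahghgh$abaceaegg  g
    5  baceaeggahghgh$a  a
    6  ceaeggahghgh$aba  a
    7  eaeggahghgh$abac  c
    8  eggahghgh$abacea  a
    9  gahghgh$abaceaeg  g
   10  ggahghgh$abaceae  e
   11  gh$abaceaeggahgh  h
   12  ghgh$abaceaeggah  h
   13  h$abaceaeggahghg  g
   14  hgh$abaceaeggahg  g
   15  hghgh$abaceaegga  a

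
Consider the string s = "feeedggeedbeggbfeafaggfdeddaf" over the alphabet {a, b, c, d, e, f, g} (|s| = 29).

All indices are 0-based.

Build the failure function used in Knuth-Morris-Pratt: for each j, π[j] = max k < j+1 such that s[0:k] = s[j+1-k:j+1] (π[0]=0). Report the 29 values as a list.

[0, 0, 0, 0, 0, 0, 0, 0, 0, 0, 0, 0, 0, 0, 0, 1, 2, 0, 1, 0, 0, 0, 1, 0, 0, 0, 0, 0, 1]

π[0] = 0
j=1 s[j]='e': π[1]=0 (border '')
j=2 s[j]='e': π[2]=0 (border '')
j=3 s[j]='e': π[3]=0 (border '')
j=4 s[j]='d': π[4]=0 (border '')
j=5 s[j]='g': π[5]=0 (border '')
j=6 s[j]='g': π[6]=0 (border '')
j=7 s[j]='e': π[7]=0 (border '')
j=8 s[j]='e': π[8]=0 (border '')
j=9 s[j]='d': π[9]=0 (border '')
j=10 s[j]='b': π[10]=0 (border '')
j=11 s[j]='e': π[11]=0 (border '')
j=12 s[j]='g': π[12]=0 (border '')
j=13 s[j]='g': π[13]=0 (border '')
j=14 s[j]='b': π[14]=0 (border '')
j=15 s[j]='f': π[15]=1 (border 'f')
j=16 s[j]='e': π[16]=2 (border 'fe')
j=17 s[j]='a': k: 2→0; π[17]=0 (border '')
j=18 s[j]='f': π[18]=1 (border 'f')
j=19 s[j]='a': k: 1→0; π[19]=0 (border '')
j=20 s[j]='g': π[20]=0 (border '')
j=21 s[j]='g': π[21]=0 (border '')
j=22 s[j]='f': π[22]=1 (border 'f')
j=23 s[j]='d': k: 1→0; π[23]=0 (border '')
j=24 s[j]='e': π[24]=0 (border '')
j=25 s[j]='d': π[25]=0 (border '')
j=26 s[j]='d': π[26]=0 (border '')
j=27 s[j]='a': π[27]=0 (border '')
j=28 s[j]='f': π[28]=1 (border 'f')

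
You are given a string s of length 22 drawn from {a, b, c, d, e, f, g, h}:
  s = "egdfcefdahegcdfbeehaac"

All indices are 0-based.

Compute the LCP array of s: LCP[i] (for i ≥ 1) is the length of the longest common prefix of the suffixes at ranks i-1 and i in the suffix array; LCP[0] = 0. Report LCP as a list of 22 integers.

rank | idx | suffix
   0 |  19 | aac
   1 |  20 | ac
   2 |   8 | ahegcdfbeehaac
   3 |  15 | beehaac
   4 |  21 | c
   5 |  12 | cdfbeehaac
   6 |   4 | cefdahegcdfbeehaac
   7 |   7 | dahegcdfbeehaac
   8 |  13 | dfbeehaac
   9 |   2 | dfcefdahegcdfbeehaac
  10 |  16 | eehaac
  11 |   5 | efdahegcdfbeehaac
  12 |  10 | egcdfbeehaac
  13 |   0 | egdfcefdahegcdfbeehaac
  14 |  17 | ehaac
  15 |  14 | fbeehaac
  16 |   3 | fcefdahegcdfbeehaac
  17 |   6 | fdahegcdfbeehaac
  18 |  11 | gcdfbeehaac
  19 |   1 | gdfcefdahegcdfbeehaac
  20 |  18 | haac
  21 |   9 | hegcdfbeehaac

SA = [19, 20, 8, 15, 21, 12, 4, 7, 13, 2, 16, 5, 10, 0, 17, 14, 3, 6, 11, 1, 18, 9]
rank  pair      lcp
   1  s[19:],s[20:]  1  'a'
   2  s[20:],s[8:]  1  'a'
   3  s[8:],s[15:]  0  ''
   4  s[15:],s[21:]  0  ''
   5  s[21:],s[12:]  1  'c'
   6  s[12:],s[4:]  1  'c'
   7  s[4:],s[7:]  0  ''
   8  s[7:],s[13:]  1  'd'
   9  s[13:],s[2:]  2  'df'
  10  s[2:],s[16:]  0  ''
  11  s[16:],s[5:]  1  'e'
  12  s[5:],s[10:]  1  'e'
  13  s[10:],s[0:]  2  'eg'
  14  s[0:],s[17:]  1  'e'
  15  s[17:],s[14:]  0  ''
  16  s[14:],s[3:]  1  'f'
  17  s[3:],s[6:]  1  'f'
  18  s[6:],s[11:]  0  ''
  19  s[11:],s[1:]  1  'g'
  20  s[1:],s[18:]  0  ''
  21  s[18:],s[9:]  1  'h'

[0, 1, 1, 0, 0, 1, 1, 0, 1, 2, 0, 1, 1, 2, 1, 0, 1, 1, 0, 1, 0, 1]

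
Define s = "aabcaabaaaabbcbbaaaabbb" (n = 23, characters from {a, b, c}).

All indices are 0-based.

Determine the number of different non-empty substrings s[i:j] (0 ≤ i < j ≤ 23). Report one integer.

sorted suffixes:
  #0 SA[0]=16  'aaaabbb'
  #1 SA[1]=7  'aaaabbcbbaaaabbb'
  #2 SA[2]=17  'aaabbb'
  #3 SA[3]=8  'aaabbcbbaaaabbb'
  #4 SA[4]=4  'aabaaaabbcbbaaaabbb'
  #5 SA[5]=18  'aabbb'
  #6 SA[6]=9  'aabbcbbaaaabbb'
  #7 SA[7]=0  'aabcaabaaaabbcbbaaaabbb'
  #8 SA[8]=5  'abaaaabbcbbaaaabbb'
  #9 SA[9]=19  'abbb'
  #10 SA[10]=10  'abbcbbaaaabbb'
  #11 SA[11]=1  'abcaabaaaabbcbbaaaabbb'
  #12 SA[12]=22  'b'
  #13 SA[13]=15  'baaaabbb'
  #14 SA[14]=6  'baaaabbcbbaaaabbb'
  #15 SA[15]=21  'bb'
  #16 SA[16]=14  'bbaaaabbb'
  #17 SA[17]=20  'bbb'
  #18 SA[18]=11  'bbcbbaaaabbb'
  #19 SA[19]=2  'bcaabaaaabbcbbaaaabbb'
  #20 SA[20]=12  'bcbbaaaabbb'
  #21 SA[21]=3  'caabaaaabbcbbaaaabbb'
  #22 SA[22]=13  'cbbaaaabbb'

SA = [16, 7, 17, 8, 4, 18, 9, 0, 5, 19, 10, 1, 22, 15, 6, 21, 14, 20, 11, 2, 12, 3, 13]
[i] adj suffixes → lcp
  [1] 16/7 → 6 ('aaaabb')
  [2] 7/17 → 3 ('aaa')
  [3] 17/8 → 5 ('aaabb')
  [4] 8/4 → 2 ('aa')
  [5] 4/18 → 3 ('aab')
  [6] 18/9 → 4 ('aabb')
  [7] 9/0 → 3 ('aab')
  [8] 0/5 → 1 ('a')
  [9] 5/19 → 2 ('ab')
  [10] 19/10 → 3 ('abb')
  [11] 10/1 → 2 ('ab')
  [12] 1/22 → 0 ('')
  [13] 22/15 → 1 ('b')
  [14] 15/6 → 7 ('baaaabb')
  [15] 6/21 → 1 ('b')
  [16] 21/14 → 2 ('bb')
  [17] 14/20 → 2 ('bb')
  [18] 20/11 → 2 ('bb')
  [19] 11/2 → 1 ('b')
  [20] 2/12 → 2 ('bc')
  [21] 12/3 → 0 ('')
  [22] 3/13 → 1 ('c')

n(n+1)/2 = 23·24/2 = 276
Σ LCP = 0 + 6 + 3 + 5 + 2 + 3 + 4 + 3 + 1 + 2 + 3 + 2 + 0 + 1 + 7 + 1 + 2 + 2 + 2 + 1 + 2 + 0 + 1 = 53
distinct = 276 − 53 = 223

223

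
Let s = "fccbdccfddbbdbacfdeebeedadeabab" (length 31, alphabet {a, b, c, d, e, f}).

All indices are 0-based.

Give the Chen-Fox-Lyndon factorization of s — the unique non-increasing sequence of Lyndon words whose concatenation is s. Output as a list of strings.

emit factor 1: 'f' (i=0, period=1)
emit factor 2: 'c' (i=1, period=1)
emit factor 3: 'c' (i=2, period=1)
emit factor 4: 'bdccfdd' (i=3, period=7)
emit factor 5: 'bbd' (i=10, period=3)
emit factor 6: 'b' (i=13, period=1)
emit factor 7: 'acfdeebeedade' (i=14, period=13)
emit factor 8: 'ab' (i=27, period=2)
emit factor 9: 'ab' (i=29, period=2)

["f", "c", "c", "bdccfdd", "bbd", "b", "acfdeebeedade", "ab", "ab"]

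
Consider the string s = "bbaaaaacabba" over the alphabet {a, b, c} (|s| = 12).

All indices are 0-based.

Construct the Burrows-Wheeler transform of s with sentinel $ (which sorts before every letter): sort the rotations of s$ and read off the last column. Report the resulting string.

abbaaacabba$a

rank  rotation       last
    0  $bbaaaaacabba  a
    1  a$bbaaaaacabb  b
    2  aaaaacabba$bb  b
    3  aaaacabba$bba  a
    4  aaacabba$bbaa  a
    5  aacabba$bbaaa  a
    6  abba$bbaaaaac  c
    7  acabba$bbaaaa  a
    8  ba$bbaaaaacab  b
    9  baaaaacabba$b  b
   10  bba$bbaaaaaca  a
   11  bbaaaaacabba$  $
   12  cabba$bbaaaaa  a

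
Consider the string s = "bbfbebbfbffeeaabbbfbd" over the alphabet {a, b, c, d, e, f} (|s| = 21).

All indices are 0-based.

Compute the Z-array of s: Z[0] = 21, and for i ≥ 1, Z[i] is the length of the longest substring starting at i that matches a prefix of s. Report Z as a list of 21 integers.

[21, 1, 0, 1, 0, 4, 1, 0, 1, 0, 0, 0, 0, 0, 0, 2, 4, 1, 0, 1, 0]

Z[0]=21
i=1: i≥r, start 0; Z[1]=1 grow→box=[1,2)
i=2: i≥r, start 0; Z[2]=0
i=3: i≥r, start 0; Z[3]=1 grow→box=[3,4)
i=4: i≥r, start 0; Z[4]=0
i=5: i≥r, start 0; Z[5]=4 grow→box=[5,9)
i=6: min(r-i=3, Z[1]=1)=1; Z[6]=1
i=7: min(r-i=2, Z[2]=0)=0; Z[7]=0
i=8: min(r-i=1, Z[3]=1)=1; Z[8]=1
i=9: i≥r, start 0; Z[9]=0
i=10: i≥r, start 0; Z[10]=0
i=11: i≥r, start 0; Z[11]=0
i=12: i≥r, start 0; Z[12]=0
i=13: i≥r, start 0; Z[13]=0
i=14: i≥r, start 0; Z[14]=0
i=15: i≥r, start 0; Z[15]=2 grow→box=[15,17)
i=16: min(r-i=1, Z[1]=1)=1; Z[16]=4 grow→box=[16,20)
i=17: min(r-i=3, Z[1]=1)=1; Z[17]=1
i=18: min(r-i=2, Z[2]=0)=0; Z[18]=0
i=19: min(r-i=1, Z[3]=1)=1; Z[19]=1
i=20: i≥r, start 0; Z[20]=0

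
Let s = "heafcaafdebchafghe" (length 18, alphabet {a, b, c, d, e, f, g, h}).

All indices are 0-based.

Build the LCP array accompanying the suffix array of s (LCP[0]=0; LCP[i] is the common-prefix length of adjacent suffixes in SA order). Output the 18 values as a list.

sorted suffixes:
  #0 SA[0]=5  'aafdebchafghe'
  #1 SA[1]=2  'afcaafdebchafghe'
  #2 SA[2]=6  'afdebchafghe'
  #3 SA[3]=13  'afghe'
  #4 SA[4]=10  'bchafghe'
  #5 SA[5]=4  'caafdebchafghe'
  #6 SA[6]=11  'chafghe'
  #7 SA[7]=8  'debchafghe'
  #8 SA[8]=17  'e'
  #9 SA[9]=1  'eafcaafdebchafghe'
  #10 SA[10]=9  'ebchafghe'
  #11 SA[11]=3  'fcaafdebchafghe'
  #12 SA[12]=7  'fdebchafghe'
  #13 SA[13]=14  'fghe'
  #14 SA[14]=15  'ghe'
  #15 SA[15]=12  'hafghe'
  #16 SA[16]=16  'he'
  #17 SA[17]=0  'heafcaafdebchafghe'

SA = [5, 2, 6, 13, 10, 4, 11, 8, 17, 1, 9, 3, 7, 14, 15, 12, 16, 0]
[i] adj suffixes → lcp
  [1] 5/2 → 1 ('a')
  [2] 2/6 → 2 ('af')
  [3] 6/13 → 2 ('af')
  [4] 13/10 → 0 ('')
  [5] 10/4 → 0 ('')
  [6] 4/11 → 1 ('c')
  [7] 11/8 → 0 ('')
  [8] 8/17 → 0 ('')
  [9] 17/1 → 1 ('e')
  [10] 1/9 → 1 ('e')
  [11] 9/3 → 0 ('')
  [12] 3/7 → 1 ('f')
  [13] 7/14 → 1 ('f')
  [14] 14/15 → 0 ('')
  [15] 15/12 → 0 ('')
  [16] 12/16 → 1 ('h')
  [17] 16/0 → 2 ('he')

[0, 1, 2, 2, 0, 0, 1, 0, 0, 1, 1, 0, 1, 1, 0, 0, 1, 2]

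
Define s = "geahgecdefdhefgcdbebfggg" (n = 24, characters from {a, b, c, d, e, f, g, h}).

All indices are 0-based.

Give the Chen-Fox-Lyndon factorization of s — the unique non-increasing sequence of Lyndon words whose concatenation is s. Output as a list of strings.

["g", "e", "ahgecdefdhefgcdbebfggg"]

emit factor 1: 'g' (i=0, period=1)
emit factor 2: 'e' (i=1, period=1)
emit factor 3: 'ahgecdefdhefgcdbebfggg' (i=2, period=22)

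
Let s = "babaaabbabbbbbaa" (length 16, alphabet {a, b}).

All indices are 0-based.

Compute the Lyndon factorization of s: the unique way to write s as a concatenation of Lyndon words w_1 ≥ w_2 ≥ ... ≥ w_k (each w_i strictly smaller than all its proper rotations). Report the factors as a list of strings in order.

emit factor 1: 'b' (i=0, period=1)
emit factor 2: 'ab' (i=1, period=2)
emit factor 3: 'aaabbabbbbb' (i=3, period=11)
emit factor 4: 'a' (i=14, period=1)
emit factor 5: 'a' (i=15, period=1)

["b", "ab", "aaabbabbbbb", "a", "a"]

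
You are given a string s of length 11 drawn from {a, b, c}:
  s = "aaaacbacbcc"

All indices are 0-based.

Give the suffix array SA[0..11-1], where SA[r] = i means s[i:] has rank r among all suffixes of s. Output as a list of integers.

rank | idx | suffix
   0 |   0 | aaaacbacbcc
   1 |   1 | aaacbacbcc
   2 |   2 | aacbacbcc
   3 |   3 | acbacbcc
   4 |   6 | acbcc
   5 |   5 | bacbcc
   6 |   8 | bcc
   7 |  10 | c
   8 |   4 | cbacbcc
   9 |   7 | cbcc
  10 |   9 | cc

[0, 1, 2, 3, 6, 5, 8, 10, 4, 7, 9]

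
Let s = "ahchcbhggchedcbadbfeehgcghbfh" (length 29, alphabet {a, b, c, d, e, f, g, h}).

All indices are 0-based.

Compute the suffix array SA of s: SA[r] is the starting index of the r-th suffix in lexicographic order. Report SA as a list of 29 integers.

[15, 0, 14, 17, 26, 5, 13, 4, 23, 2, 9, 16, 12, 11, 19, 20, 18, 27, 22, 8, 7, 24, 28, 25, 3, 1, 10, 21, 6]

sorted suffixes:
  #0 SA[0]=15  'adbfeehgcghbfh'
  #1 SA[1]=0  'ahchcbhggchedcbadbfeehgcghbfh'
  #2 SA[2]=14  'badbfeehgcghbfh'
  #3 SA[3]=17  'bfeehgcghbfh'
  #4 SA[4]=26  'bfh'
  #5 SA[5]=5  'bhggchedcbadbfeehgcghbfh'
  #6 SA[6]=13  'cbadbfeehgcghbfh'
  #7 SA[7]=4  'cbhggchedcbadbfeehgcghbfh'
  #8 SA[8]=23  'cghbfh'
  #9 SA[9]=2  'chcbhggchedcbadbfeehgcghbfh'
  #10 SA[10]=9  'chedcbadbfeehgcghbfh'
  #11 SA[11]=16  'dbfeehgcghbfh'
  #12 SA[12]=12  'dcbadbfeehgcghbfh'
  #13 SA[13]=11  'edcbadbfeehgcghbfh'
  #14 SA[14]=19  'eehgcghbfh'
  #15 SA[15]=20  'ehgcghbfh'
  #16 SA[16]=18  'feehgcghbfh'
  #17 SA[17]=27  'fh'
  #18 SA[18]=22  'gcghbfh'
  #19 SA[19]=8  'gchedcbadbfeehgcghbfh'
  #20 SA[20]=7  'ggchedcbadbfeehgcghbfh'
  #21 SA[21]=24  'ghbfh'
  #22 SA[22]=28  'h'
  #23 SA[23]=25  'hbfh'
  #24 SA[24]=3  'hcbhggchedcbadbfeehgcghbfh'
  #25 SA[25]=1  'hchcbhggchedcbadbfeehgcghbfh'
  #26 SA[26]=10  'hedcbadbfeehgcghbfh'
  #27 SA[27]=21  'hgcghbfh'
  #28 SA[28]=6  'hggchedcbadbfeehgcghbfh'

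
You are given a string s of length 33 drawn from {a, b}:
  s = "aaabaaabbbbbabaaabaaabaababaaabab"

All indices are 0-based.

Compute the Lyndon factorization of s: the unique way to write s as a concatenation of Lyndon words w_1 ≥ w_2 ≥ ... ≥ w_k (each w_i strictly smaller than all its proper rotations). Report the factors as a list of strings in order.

["aaabaaabbbbbab", "aaabaaabaababaaabab"]

emit factor 1: 'aaabaaabbbbbab' (i=0, period=14)
emit factor 2: 'aaabaaabaababaaabab' (i=14, period=19)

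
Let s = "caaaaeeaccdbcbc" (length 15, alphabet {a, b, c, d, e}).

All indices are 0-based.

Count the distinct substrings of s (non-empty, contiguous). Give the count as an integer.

106

rank | idx | suffix
   0 |   1 | aaaaeeaccdbcbc
   1 |   2 | aaaeeaccdbcbc
   2 |   3 | aaeeaccdbcbc
   3 |   7 | accdbcbc
   4 |   4 | aeeaccdbcbc
   5 |  13 | bc
   6 |  11 | bcbc
   7 |  14 | c
   8 |   0 | caaaaeeaccdbcbc
   9 |  12 | cbc
  10 |   8 | ccdbcbc
  11 |   9 | cdbcbc
  12 |  10 | dbcbc
  13 |   6 | eaccdbcbc
  14 |   5 | eeaccdbcbc

SA = [1, 2, 3, 7, 4, 13, 11, 14, 0, 12, 8, 9, 10, 6, 5]
[i] adj suffixes → lcp
  [1] 1/2 → 3 ('aaa')
  [2] 2/3 → 2 ('aa')
  [3] 3/7 → 1 ('a')
  [4] 7/4 → 1 ('a')
  [5] 4/13 → 0 ('')
  [6] 13/11 → 2 ('bc')
  [7] 11/14 → 0 ('')
  [8] 14/0 → 1 ('c')
  [9] 0/12 → 1 ('c')
  [10] 12/8 → 1 ('c')
  [11] 8/9 → 1 ('c')
  [12] 9/10 → 0 ('')
  [13] 10/6 → 0 ('')
  [14] 6/5 → 1 ('e')

n(n+1)/2 = 15·16/2 = 120
Σ LCP = 0 + 3 + 2 + 1 + 1 + 0 + 2 + 0 + 1 + 1 + 1 + 1 + 0 + 0 + 1 = 14
distinct = 120 − 14 = 106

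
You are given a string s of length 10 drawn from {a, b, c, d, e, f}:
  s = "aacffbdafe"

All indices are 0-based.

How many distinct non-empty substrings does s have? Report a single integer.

sorted suffixes:
  #0 SA[0]=0  'aacffbdafe'
  #1 SA[1]=1  'acffbdafe'
  #2 SA[2]=7  'afe'
  #3 SA[3]=5  'bdafe'
  #4 SA[4]=2  'cffbdafe'
  #5 SA[5]=6  'dafe'
  #6 SA[6]=9  'e'
  #7 SA[7]=4  'fbdafe'
  #8 SA[8]=8  'fe'
  #9 SA[9]=3  'ffbdafe'

SA = [0, 1, 7, 5, 2, 6, 9, 4, 8, 3]
i: (SA[i-1],SA[i]) lcp shared
  1: (0,1) 1 'a'
  2: (1,7) 1 'a'
  3: (7,5) 0 ''
  4: (5,2) 0 ''
  5: (2,6) 0 ''
  6: (6,9) 0 ''
  7: (9,4) 0 ''
  8: (4,8) 1 'f'
  9: (8,3) 1 'f'

n(n+1)/2 = 10·11/2 = 55
Σ LCP = 0 + 1 + 1 + 0 + 0 + 0 + 0 + 0 + 1 + 1 = 4
distinct = 55 − 4 = 51

51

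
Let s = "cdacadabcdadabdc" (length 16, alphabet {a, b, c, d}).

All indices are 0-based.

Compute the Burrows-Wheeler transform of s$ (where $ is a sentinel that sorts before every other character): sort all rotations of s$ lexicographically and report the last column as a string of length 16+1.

rank  rotation           last
    0  $cdacadabcdadabdc  c
    1  abcdadabdc$cdacad  d
    2  abdc$cdacadabcdad  d
    3  acadabcdadabdc$cd  d
    4  adabcdadabdc$cdac  c
    5  adabdc$cdacadabcd  d
    6  bcdadabdc$cdacada  a
    7  bdc$cdacadabcdada  a
    8  c$cdacadabcdadabd  d
    9  cadabcdadabdc$cda  a
   10  cdacadabcdadabdc$  $
   11  cdadabdc$cdacadab  b
   12  dabcdadabdc$cdaca  a
   13  dabdc$cdacadabcda  a
   14  dacadabcdadabdc$c  c
   15  dadabdc$cdacadabc  c
   16  dc$cdacadabcdadab  b

cdddcdaada$baaccb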